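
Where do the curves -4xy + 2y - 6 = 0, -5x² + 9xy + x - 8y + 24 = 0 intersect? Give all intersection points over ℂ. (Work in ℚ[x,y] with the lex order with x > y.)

Compute a lex Gröbner basis by Buchberger's algorithm.
f_1 = -4xy + 2y - 6, LT = xy.
f_2 = -5x² + 9xy + x - 8y + 24, LT = x².

S(f_1,f_2): lcm = x²y. S = 9/5xy² - 3/10xy + 3/2x - 8/5y² + 24/5y.
  leading term xy²: subtract (-9/20y)·f_1 from 9/5xy² - 3/10xy + 3/2x - 8/5y² + 24/5y → -3/10xy + 3/2x - 7/10y² + 21/10y
  leading term xy: subtract (3/40)·f_1 from -3/10xy + 3/2x - 7/10y² + 21/10y → 3/2x - 7/10y² + 39/20y + 9/20
  leading term x: no divisor's leading term divides it; move 3/2x to the remainder.
  leading term y²: no divisor's leading term divides it; move -7/10y² to the remainder.
  leading term y: no divisor's leading term divides it; move 39/20y to the remainder.
  leading term 1: no divisor's leading term divides it; move 9/20 to the remainder.
  remainder 3/2x - 7/10y² + 39/20y + 9/20 ≠ 0; add h_3 = 3/2x - 7/10y² + 39/20y + 9/20 to the basis.

S(f_1,h_3): lcm = xy. S = 7/15y³ - 13/10y² - ⅘y + 3/2.
  leading term y³: no divisor's leading term divides it; move 7/15y³ to the remainder.
  leading term y²: no divisor's leading term divides it; move -13/10y² to the remainder.
  leading term y: no divisor's leading term divides it; move -⅘y to the remainder.
  leading term 1: no divisor's leading term divides it; move 3/2 to the remainder.
  remainder 7/15y³ - 13/10y² - ⅘y + 3/2 ≠ 0; add h_4 = 7/15y³ - 13/10y² - ⅘y + 3/2 to the basis.

The other S-polynomials (S(f_2,h_3), S(f_1,h_4), S(f_2,h_4), S(h_3,h_4)) all reduce to 0 modulo the current basis, so we have a Gröbner basis.
Inter-reduce: drop elements whose leading term is divisible by another's, tail-reduce, and make monic.
Reduced Gröbner basis: {x - 7/15y² + 13/10y + 3/10, y³ - 39/14y² - 12/7y + 45/14}.

The lex basis is triangular: the last element involves only y. Solving y³ - 39/14y² - 12/7y + 45/14 = 0 gives y ∈ {3, -3/28 + sqrt(849)/28, -sqrt(849)/28 - 3/28}; substituting each value into the earlier elements determines the remaining variables.
  y = 3: the earlier basis element becomes x = 0, giving x = 0 — point (0, 3).
  y = -3/28 + sqrt(849)/28: the earlier basis element becomes x - 7/20 + sqrt(849)/20 = 0, giving x = 7/20 - sqrt(849)/20 — point (7/20 - sqrt(849)/20, -3/28 + sqrt(849)/28).
  y = -sqrt(849)/28 - 3/28: the earlier basis element becomes x - sqrt(849)/20 - 7/20 = 0, giving x = 7/20 + sqrt(849)/20 — point (7/20 + sqrt(849)/20, -sqrt(849)/28 - 3/28).
Substituting each solution back into the original system confirms all equations vanish.

{(0, 3), (7/20 - sqrt(849)/20, -3/28 + sqrt(849)/28), (7/20 + sqrt(849)/20, -sqrt(849)/28 - 3/28)}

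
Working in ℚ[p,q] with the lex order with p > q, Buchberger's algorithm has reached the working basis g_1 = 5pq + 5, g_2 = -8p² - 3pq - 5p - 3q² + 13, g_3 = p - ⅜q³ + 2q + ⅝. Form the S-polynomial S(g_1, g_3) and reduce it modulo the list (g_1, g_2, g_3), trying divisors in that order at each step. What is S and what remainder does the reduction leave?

lcm(LM(g_1), LM(g_3)) = pq.
S = (lcm/LT(g_1))·g_1 − (lcm/LT(g_3))·g_3 = ⅜q⁴ - 2q² - ⅝q + 1.
Reduce S modulo (g_1, g_2, g_3) in that order:
  leading term q⁴: no divisor's leading term divides it; move ⅜q⁴ to the remainder.
  leading term q²: no divisor's leading term divides it; move -2q² to the remainder.
  leading term q: no divisor's leading term divides it; move -⅝q to the remainder.
  leading term 1: no divisor's leading term divides it; move 1 to the remainder.
The remainder ⅜q⁴ - 2q² - ⅝q + 1 is nonzero, so it would be added as the next basis element.
An S-polynomial is built so that the two leading terms cancel; whether anything survives reduction is exactly the Gröbner-basis criterion.

S(g_1, g_3) = ⅜q⁴ - 2q² - ⅝q + 1; remainder on division = ⅜q⁴ - 2q² - ⅝q + 1.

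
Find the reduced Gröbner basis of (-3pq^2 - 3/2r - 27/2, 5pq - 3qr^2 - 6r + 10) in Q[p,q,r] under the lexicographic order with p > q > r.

G = {pq - 3/5qr^2 - 6/5r + 2, pr + 9p + 36/25qr^3 - 12/5qr^2 - 3/5r^3 - 63/25r^2 - 48/5r + 8, q^2r^2 + 2qr - 10/3q + 5/6r + 15/2}

The reduced Gröbner basis is the canonical form of the ideal for this ordering.

f_1 = -3pq^2 - 3/2r - 27/2, LT = pq^2.
f_2 = 5pq - 3qr^2 - 6r + 10, LT = pq.

S(f_1,f_2): lcm = pq^2. S = 3/5q^2r^2 + 6/5qr - 2q + 1/2r + 9/2.
  leading term q^2r^2: no divisor's leading term divides it; move 3/5q^2r^2 to the remainder.
  leading term qr: no divisor's leading term divides it; move 6/5qr to the remainder.
  leading term q: no divisor's leading term divides it; move -2q to the remainder.
  leading term r: no divisor's leading term divides it; move 1/2r to the remainder.
  leading term 1: no divisor's leading term divides it; move 9/2 to the remainder.
  remainder 3/5q^2r^2 + 6/5qr - 2q + 1/2r + 9/2 ≠ 0; add g_3 = 3/5q^2r^2 + 6/5qr - 2q + 1/2r + 9/2 to the basis.

S(f_1,g_3): lcm = pq^2r^2. S = -2pqr + 10/3pq - 5/6pr - 15/2p + 1/2r^3 + 9/2r^2.
  leading term pqr: subtract (-2/5r)·f_2 from -2pqr + 10/3pq - 5/6pr - 15/2p + 1/2r^3 + 9/2r^2 → 10/3pq - 5/6pr - 15/2p - 6/5qr^3 + 1/2r^3 + 21/10r^2 + 4r
  leading term pq: subtract (2/3)·f_2 from 10/3pq - 5/6pr - 15/2p - 6/5qr^3 + 1/2r^3 + 21/10r^2 + 4r → -5/6pr - 15/2p - 6/5qr^3 + 2qr^2 + 1/2r^3 + 21/10r^2 + 8r - 20/3
  leading term pr: no divisor's leading term divides it; move -5/6pr to the remainder.
  leading term p: no divisor's leading term divides it; move -15/2p to the remainder.
  leading term qr^3: no divisor's leading term divides it; move -6/5qr^3 to the remainder.
  leading term qr^2: no divisor's leading term divides it; move 2qr^2 to the remainder.
  leading term r^3: no divisor's leading term divides it; move 1/2r^3 to the remainder.
  leading term r^2: no divisor's leading term divides it; move 21/10r^2 to the remainder.
  leading term r: no divisor's leading term divides it; move 8r to the remainder.
  leading term 1: no divisor's leading term divides it; move -20/3 to the remainder.
  remainder -5/6pr - 15/2p - 6/5qr^3 + 2qr^2 + 1/2r^3 + 21/10r^2 + 8r - 20/3 ≠ 0; add g_4 = -5/6pr - 15/2p - 6/5qr^3 + 2qr^2 + 1/2r^3 + 21/10r^2 + 8r - 20/3 to the basis.

The other S-polynomials (S(f_2,g_3), S(f_1,g_4), S(f_2,g_4), S(g_3,g_4)) all reduce to 0 modulo the current basis, so we have a Gröbner basis.
Inter-reduce: drop elements whose leading term is divisible by another's, tail-reduce, and make monic.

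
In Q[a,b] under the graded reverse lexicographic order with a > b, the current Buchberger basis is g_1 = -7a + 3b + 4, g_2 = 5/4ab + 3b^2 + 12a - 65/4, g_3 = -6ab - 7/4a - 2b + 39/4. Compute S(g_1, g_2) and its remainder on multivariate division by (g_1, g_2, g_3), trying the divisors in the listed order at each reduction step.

lcm(LM(g_1), LM(g_2)) = ab.
S = (lcm/LT(g_1))·g_1 − (lcm/LT(g_2))·g_2 = -99/35b^2 - 48/5a - 4/7b + 13.
Reduce S modulo (g_1, g_2, g_3) in that order:
  leading term b^2: no divisor's leading term divides it; move -99/35b^2 to the remainder.
  leading term a: subtract (48/35)·g_1 from -48/5a - 4/7b + 13 → -164/35b + 263/35
  leading term b: no divisor's leading term divides it; move -164/35b to the remainder.
  leading term 1: no divisor's leading term divides it; move 263/35 to the remainder.
The remainder -99/35b^2 - 164/35b + 263/35 is nonzero, so it would be added as the next basis element.

S(g_1, g_2) = -99/35b^2 - 48/5a - 4/7b + 13; remainder on division = -99/35b^2 - 164/35b + 263/35.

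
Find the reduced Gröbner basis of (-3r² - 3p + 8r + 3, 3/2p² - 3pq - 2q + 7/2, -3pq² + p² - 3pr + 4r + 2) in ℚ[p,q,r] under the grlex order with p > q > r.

f_1 = -3r² - 3p + 8r + 3, LT = r².
f_2 = 3/2p² - 3pq - 2q + 7/2, LT = p².
f_3 = -3pq² + p² - 3pr + 4r + 2, LT = pq².

S(f_2,f_3): lcm = p²q². S = -2pq³ + ⅓p³ - p²r - 4/3q³ + 4/3pr + 7/3q² + ⅔p.
  reduce S modulo (f_1, f_2, f_3):
  remainder -4/3q³ + 4/9pq + 4/3pr + 7/3q² - 4qr - 1/9p - 4/3q + 7/3r ≠ 0; add g_4 = -4/3q³ + 4/9pq + 4/3pr + 7/3q² - 4qr - 1/9p - 4/3q + 7/3r to the basis.

The other S-polynomials (S(f_1,f_2), S(f_1,f_3), S(f_1,g_4), S(f_2,g_4), S(f_3,g_4)) all reduce to 0 modulo the current basis, so we have a Gröbner basis.

G = {pq² - ⅔pq + pr - 4/9q - 4/3r + 1/9, q³ - ⅓pq - pr - 7/4q² + 3qr + 1/12p + q - 7/4r, p² - 2pq - 4/3q + 7/3, r² + p - 8/3r - 1}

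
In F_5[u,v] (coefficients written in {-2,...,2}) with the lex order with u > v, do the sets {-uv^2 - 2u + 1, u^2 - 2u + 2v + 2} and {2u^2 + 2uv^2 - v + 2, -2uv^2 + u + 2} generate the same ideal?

Equality of ideals is decidable: compute both reduced Gröbner bases (unique for the ordering) and check whether they agree.
Buchberger on the first generating set:
f_1 = -uv^2 - 2u + 1, LT = uv^2.
f_2 = u^2 - 2u + 2v + 2, LT = u^2.

S(f_1,f_2): lcm = u^2v^2. S = 2u^2 + 2uv^2 - u - 2v^3 - 2v^2.
  leading term u^2: subtract (2)·f_2 from 2u^2 + 2uv^2 - u - 2v^3 - 2v^2 → 2uv^2 - 2u - 2v^3 - 2v^2 + v + 1
  leading term uv^2: subtract (-2)·f_1 from 2uv^2 - 2u - 2v^3 - 2v^2 + v + 1 → -u - 2v^3 - 2v^2 + v - 2
  leading term u: no divisor's leading term divides it; move -u to the remainder.
  leading term v^3: no divisor's leading term divides it; move -2v^3 to the remainder.
  leading term v^2: no divisor's leading term divides it; move -2v^2 to the remainder.
  leading term v: no divisor's leading term divides it; move v to the remainder.
  leading term 1: no divisor's leading term divides it; move -2 to the remainder.
  remainder -u - 2v^3 - 2v^2 + v - 2 ≠ 0; add g_3 = -u - 2v^3 - 2v^2 + v - 2 to the basis.

S(f_1,g_3): lcm = uv^2. S = 2u - 2v^5 - 2v^4 + v^3 - 2v^2 - 1.
  leading term u: subtract (-2)·g_3 from 2u - 2v^5 - 2v^4 + v^3 - 2v^2 - 1 → -2v^5 - 2v^4 + 2v^3 - v^2 + 2v
  leading term v^5: no divisor's leading term divides it; move -2v^5 to the remainder.
  leading term v^4: no divisor's leading term divides it; move -2v^4 to the remainder.
  leading term v^3: no divisor's leading term divides it; move 2v^3 to the remainder.
  leading term v^2: no divisor's leading term divides it; move -v^2 to the remainder.
  leading term v: no divisor's leading term divides it; move 2v to the remainder.
  remainder -2v^5 - 2v^4 + 2v^3 - v^2 + 2v ≠ 0; add g_4 = -2v^5 - 2v^4 + 2v^3 - v^2 + 2v to the basis.

The other S-polynomials (S(f_2,g_3), S(f_1,g_4), S(f_2,g_4), S(g_3,g_4)) all reduce to 0 modulo the current basis, so we have a Gröbner basis.
Inter-reduce: drop elements whose leading term is divisible by another's, tail-reduce, and make monic.
Reduced Gröbner basis: {u + 2v^3 + 2v^2 - v + 2, v^5 + v^4 - v^3 - 2v^2 - v}.

Buchberger on the second generating set:
h_1 = 2u^2 + 2uv^2 - v + 2, LT = u^2.
h_2 = -2uv^2 + u + 2, LT = uv^2.

S(h_1,h_2): lcm = u^2v^2. S = -2u^2 + uv^4 + u + 2v^3 + v^2.
  leading term u^2: subtract (-1)·h_1 from -2u^2 + uv^4 + u + 2v^3 + v^2 → uv^4 + 2uv^2 + u + 2v^3 + v^2 - v + 2
  leading term uv^4: subtract (2v^2)·h_2 from uv^4 + 2uv^2 + u + 2v^3 + v^2 - v + 2 → u + 2v^3 + 2v^2 - v + 2
  leading term u: no divisor's leading term divides it; move u to the remainder.
  leading term v^3: no divisor's leading term divides it; move 2v^3 to the remainder.
  leading term v^2: no divisor's leading term divides it; move 2v^2 to the remainder.
  leading term v: no divisor's leading term divides it; move -v to the remainder.
  leading term 1: no divisor's leading term divides it; move 2 to the remainder.
  remainder u + 2v^3 + 2v^2 - v + 2 ≠ 0; add k_3 = u + 2v^3 + 2v^2 - v + 2 to the basis.

S(h_2,k_3): lcm = uv^2. S = 2u - 2v^5 - 2v^4 + v^3 - 2v^2 - 1.
  leading term u: subtract (2)·k_3 from 2u - 2v^5 - 2v^4 + v^3 - 2v^2 - 1 → -2v^5 - 2v^4 + 2v^3 - v^2 + 2v
  leading term v^5: no divisor's leading term divides it; move -2v^5 to the remainder.
  leading term v^4: no divisor's leading term divides it; move -2v^4 to the remainder.
  leading term v^3: no divisor's leading term divides it; move 2v^3 to the remainder.
  leading term v^2: no divisor's leading term divides it; move -v^2 to the remainder.
  leading term v: no divisor's leading term divides it; move 2v to the remainder.
  remainder -2v^5 - 2v^4 + 2v^3 - v^2 + 2v ≠ 0; add k_4 = -2v^5 - 2v^4 + 2v^3 - v^2 + 2v to the basis.

The other S-polynomials (S(h_1,k_3), S(h_1,k_4), S(h_2,k_4), S(k_3,k_4)) all reduce to 0 modulo the current basis, so we have a Gröbner basis.
Inter-reduce: drop elements whose leading term is divisible by another's, tail-reduce, and make monic.
Reduced Gröbner basis: {u + 2v^3 + 2v^2 - v + 2, v^5 + v^4 - v^3 - 2v^2 - v}.

These coincide, so the ideals are equal.

Yes, the ideals are equal.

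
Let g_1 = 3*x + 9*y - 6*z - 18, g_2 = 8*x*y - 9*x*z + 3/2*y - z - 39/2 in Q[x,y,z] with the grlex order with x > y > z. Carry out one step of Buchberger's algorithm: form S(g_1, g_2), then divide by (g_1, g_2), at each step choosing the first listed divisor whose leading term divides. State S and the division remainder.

S(g_1, g_2) = 9/8*x*z + 3*y**2 - 2*y*z - 99/16*y + 1/8*z + 39/16; remainder on division = 3*y**2 - 43/8*y*z + 9/4*z**2 - 99/16*y + 55/8*z + 39/16.

lcm(LM(g_1), LM(g_2)) = x*y.
S = (lcm/LT(g_1))·g_1 − (lcm/LT(g_2))·g_2 = 9/8*x*z + 3*y**2 - 2*y*z - 99/16*y + 1/8*z + 39/16.
Reduce S modulo (g_1, g_2) in that order:
  leading term x*z: subtract (3/8*z)·g_1 from 9/8*x*z + 3*y**2 - 2*y*z - 99/16*y + 1/8*z + 39/16 → 3*y**2 - 43/8*y*z + 9/4*z**2 - 99/16*y + 55/8*z + 39/16
  leading term y**2: no divisor's leading term divides it; move 3*y**2 to the remainder.
  leading term y*z: no divisor's leading term divides it; move -43/8*y*z to the remainder.
  leading term z**2: no divisor's leading term divides it; move 9/4*z**2 to the remainder.
  leading term y: no divisor's leading term divides it; move -99/16*y to the remainder.
  leading term z: no divisor's leading term divides it; move 55/8*z to the remainder.
  leading term 1: no divisor's leading term divides it; move 39/16 to the remainder.
The remainder 3*y**2 - 43/8*y*z + 9/4*z**2 - 99/16*y + 55/8*z + 39/16 is nonzero, so it would be added as the next basis element.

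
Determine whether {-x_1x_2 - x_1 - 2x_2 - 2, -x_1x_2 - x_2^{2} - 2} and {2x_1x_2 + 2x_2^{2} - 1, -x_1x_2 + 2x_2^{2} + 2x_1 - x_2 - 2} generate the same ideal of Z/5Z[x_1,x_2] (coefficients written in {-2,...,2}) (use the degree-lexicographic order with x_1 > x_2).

For a fixed monomial order, each ideal has a unique reduced Gröbner basis; comparing bases decides equality.
Buchberger on the first generating set:
f_1 = -x_1x_2 - x_1 - 2x_2 - 2, LT = x_1x_2.
f_2 = -x_1x_2 - x_2^{2} - 2, LT = x_1x_2.

S(f_1,f_2): lcm = x_1x_2. S = -x_2^{2} + x_1 + 2x_2.
  reduce S modulo (f_1, f_2):
  remainder -x_2^{2} + x_1 + 2x_2 ≠ 0; add g_3 = -x_2^{2} + x_1 + 2x_2 to the basis.

S(f_1,g_3): lcm = x_1x_2^{2}. S = x_1^{2} - 2x_1x_2 + 2x_2^{2} + 2x_2.
  reduce S modulo (f_1, f_2, g_3):
  remainder x_1^{2} - x_1 - 1 ≠ 0; add g_4 = x_1^{2} - x_1 - 1 to the basis.

The other S-polynomials (S(f_2,g_3), S(f_1,g_4), S(f_2,g_4), S(g_3,g_4)) all reduce to 0 modulo the current basis, so we have a Gröbner basis.
Inter-reduce: drop elements whose leading term is divisible by another's, tail-reduce, and make monic.
Reduced Gröbner basis: {x_1^{2} - x_1 - 1, x_1x_2 + x_1 + 2x_2 + 2, x_2^{2} - x_1 - 2x_2}.

Buchberger on the second generating set:
h_1 = 2x_1x_2 + 2x_2^{2} - 1, LT = x_1x_2.
h_2 = -x_1x_2 + 2x_2^{2} + 2x_1 - x_2 - 2, LT = x_1x_2.

S(h_1,h_2): lcm = x_1x_2. S = -2x_2^{2} + 2x_1 - x_2.
  reduce S modulo (h_1, h_2):
  remainder -2x_2^{2} + 2x_1 - x_2 ≠ 0; add k_3 = -2x_2^{2} + 2x_1 - x_2 to the basis.

S(h_1,k_3): lcm = x_1x_2^{2}. S = x_2^{3} + x_1^{2} + 2x_1x_2 + 2x_2.
  reduce S modulo (h_1, h_2, k_3):
  remainder x_1^{2} - x_1 - 1 ≠ 0; add k_4 = x_1^{2} - x_1 - 1 to the basis.

The other S-polynomials (S(h_2,k_3), S(h_1,k_4), S(h_2,k_4), S(k_3,k_4)) all reduce to 0 modulo the current basis, so we have a Gröbner basis.
Inter-reduce: drop elements whose leading term is divisible by another's, tail-reduce, and make monic.
Reduced Gröbner basis: {x_1^{2} - x_1 - 1, x_1x_2 + x_1 + 2x_2 + 2, x_2^{2} - x_1 - 2x_2}.

The two bases agree; hence the ideals are identical.

Yes, the ideals are equal.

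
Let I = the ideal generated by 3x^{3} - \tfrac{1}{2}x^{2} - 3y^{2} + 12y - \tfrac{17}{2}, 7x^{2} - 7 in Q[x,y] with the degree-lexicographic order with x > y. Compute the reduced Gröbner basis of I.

f_1 = 3x^{3} - \tfrac{1}{2}x^{2} - 3y^{2} + 12y - \tfrac{17}{2}, LT = x^{3}.
f_2 = 7x^{2} - 7, LT = x^{2}.

S(f_1,f_2): lcm = x^{3}. S = -\tfrac{1}{6}x^{2} - y^{2} + x + 4y - \tfrac{17}{6}.
  reduce S modulo (f_1, f_2):
  remainder -y^{2} + x + 4y - 3 ≠ 0; add g_3 = -y^{2} + x + 4y - 3 to the basis.

The other S-polynomials (S(f_1,g_3), S(f_2,g_3)) all reduce to 0 modulo the current basis, so we have a Gröbner basis.
Inter-reduce: drop elements whose leading term is divisible by another's, tail-reduce, and make monic.

G = {x^{2} - 1, y^{2} - x - 4y + 3}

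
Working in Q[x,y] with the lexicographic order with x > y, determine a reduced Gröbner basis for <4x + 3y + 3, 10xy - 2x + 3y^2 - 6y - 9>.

G = {x + 3/4y + 3/4, y^2 + 8/3y + 5/3}

f_1 = 4x + 3y + 3, LT = x.
f_2 = 10xy - 2x + 3y^2 - 6y - 9, LT = xy.

S(f_1,f_2): lcm = xy. S = 1/5x + 9/20y^2 + 27/20y + 9/10.
  reduce S modulo (f_1, f_2):
  remainder 9/20y^2 + 6/5y + 3/4 ≠ 0; add g_3 = 9/20y^2 + 6/5y + 3/4 to the basis.

The other S-polynomials (S(f_1,g_3), S(f_2,g_3)) all reduce to 0 modulo the current basis, so we have a Gröbner basis.
Inter-reduce: drop elements whose leading term is divisible by another's, tail-reduce, and make monic.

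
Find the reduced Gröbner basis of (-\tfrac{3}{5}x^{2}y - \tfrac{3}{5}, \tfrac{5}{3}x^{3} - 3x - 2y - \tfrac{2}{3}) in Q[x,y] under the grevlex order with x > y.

G = {x^{3} - \tfrac{9}{5}x - \tfrac{6}{5}y - \tfrac{2}{5}, y^{3} - \tfrac{5}{4}x^{2} + \tfrac{1}{9}y^{2} - \tfrac{5}{27}x - \tfrac{2}{27}y + \tfrac{9}{4}, xy + \tfrac{2}{3}y^{2} + \tfrac{5}{9}x + \tfrac{2}{9}y}

f_1 = -\tfrac{3}{5}x^{2}y - \tfrac{3}{5}, LT = x^{2}y.
f_2 = \tfrac{5}{3}x^{3} - 3x - 2y - \tfrac{2}{3}, LT = x^{3}.

S(f_1,f_2): lcm = x^{3}y. S = \tfrac{9}{5}xy + \tfrac{6}{5}y^{2} + x + \tfrac{2}{5}y.
  leading term xy: no divisor's leading term divides it; move \tfrac{9}{5}xy to the remainder.
  leading term y^{2}: no divisor's leading term divides it; move \tfrac{6}{5}y^{2} to the remainder.
  leading term x: no divisor's leading term divides it; move x to the remainder.
  leading term y: no divisor's leading term divides it; move \tfrac{2}{5}y to the remainder.
  remainder \tfrac{9}{5}xy + \tfrac{6}{5}y^{2} + x + \tfrac{2}{5}y ≠ 0; add g_3 = \tfrac{9}{5}xy + \tfrac{6}{5}y^{2} + x + \tfrac{2}{5}y to the basis.

S(f_1,g_3): lcm = x^{2}y. S = -\tfrac{2}{3}xy^{2} - \tfrac{5}{9}x^{2} - \tfrac{2}{9}xy + 1.
  leading term xy^{2}: subtract (-\tfrac{10}{27}y)·g_3 from -\tfrac{2}{3}xy^{2} - \tfrac{5}{9}x^{2} - \tfrac{2}{9}xy + 1 → \tfrac{4}{9}y^{3} - \tfrac{5}{9}x^{2} + \tfrac{4}{27}xy + \tfrac{4}{27}y^{2} + 1
  leading term y^{3}: no divisor's leading term divides it; move \tfrac{4}{9}y^{3} to the remainder.
  leading term x^{2}: no divisor's leading term divides it; move -\tfrac{5}{9}x^{2} to the remainder.
  leading term xy: subtract (\tfrac{20}{243})·g_3 from \tfrac{4}{27}xy + \tfrac{4}{27}y^{2} + 1 → \tfrac{4}{81}y^{2} - \tfrac{20}{243}x - \tfrac{8}{243}y + 1
  leading term y^{2}: no divisor's leading term divides it; move \tfrac{4}{81}y^{2} to the remainder.
  leading term x: no divisor's leading term divides it; move -\tfrac{20}{243}x to the remainder.
  leading term y: no divisor's leading term divides it; move -\tfrac{8}{243}y to the remainder.
  leading term 1: no divisor's leading term divides it; move 1 to the remainder.
  remainder \tfrac{4}{9}y^{3} - \tfrac{5}{9}x^{2} + \tfrac{4}{81}y^{2} - \tfrac{20}{243}x - \tfrac{8}{243}y + 1 ≠ 0; add g_4 = \tfrac{4}{9}y^{3} - \tfrac{5}{9}x^{2} + \tfrac{4}{81}y^{2} - \tfrac{20}{243}x - \tfrac{8}{243}y + 1 to the basis.

The other S-polynomials (S(f_2,g_3), S(f_1,g_4), S(f_2,g_4), S(g_3,g_4)) all reduce to 0 modulo the current basis, so we have a Gröbner basis.
Inter-reduce: drop elements whose leading term is divisible by another's, tail-reduce, and make monic.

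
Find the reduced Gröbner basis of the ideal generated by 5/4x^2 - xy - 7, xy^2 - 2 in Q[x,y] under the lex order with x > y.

f_1 = 5/4x^2 - xy - 7, LT = x^2.
f_2 = xy^2 - 2, LT = xy^2.

S(f_1,f_2): lcm = x^2y^2. S = -4/5xy^3 + 2x - 28/5y^2.
  leading term xy^3: subtract (-4/5y)·f_2 from -4/5xy^3 + 2x - 28/5y^2 → 2x - 28/5y^2 - 8/5y
  leading term x: no divisor's leading term divides it; move 2x to the remainder.
  leading term y^2: no divisor's leading term divides it; move -28/5y^2 to the remainder.
  leading term y: no divisor's leading term divides it; move -8/5y to the remainder.
  remainder 2x - 28/5y^2 - 8/5y ≠ 0; add g_3 = 2x - 28/5y^2 - 8/5y to the basis.

S(f_2,g_3): lcm = xy^2. S = 14/5y^4 + 4/5y^3 - 2.
  leading term y^4: no divisor's leading term divides it; move 14/5y^4 to the remainder.
  leading term y^3: no divisor's leading term divides it; move 4/5y^3 to the remainder.
  leading term 1: no divisor's leading term divides it; move -2 to the remainder.
  remainder 14/5y^4 + 4/5y^3 - 2 ≠ 0; add g_4 = 14/5y^4 + 4/5y^3 - 2 to the basis.

The other S-polynomials (S(f_1,g_3), S(f_1,g_4), S(f_2,g_4), S(g_3,g_4)) all reduce to 0 modulo the current basis, so we have a Gröbner basis.
Inter-reduce: drop elements whose leading term is divisible by another's, tail-reduce, and make monic.

G = {x - 14/5y^2 - 4/5y, y^4 + 2/7y^3 - 5/7}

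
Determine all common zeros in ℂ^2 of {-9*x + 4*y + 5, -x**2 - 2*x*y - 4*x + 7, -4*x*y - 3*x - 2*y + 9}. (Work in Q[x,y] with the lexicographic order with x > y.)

{(1, 1)}

Compute a lex Gröbner basis by Buchberger's algorithm.
f_1 = -9*x + 4*y + 5, LT = x.
f_2 = -x**2 - 2*x*y - 4*x + 7, LT = x**2.
f_3 = -4*x*y - 3*x - 2*y + 9, LT = x*y.

S(f_1,f_2): lcm = x**2. S = -22/9*x*y - 41/9*x + 7.
  leading term x*y: subtract (22/81*y)·f_1 from -22/9*x*y - 41/9*x + 7 → -41/9*x - 88/81*y**2 - 110/81*y + 7
  leading term x: subtract (41/81)·f_1 from -41/9*x - 88/81*y**2 - 110/81*y + 7 → -88/81*y**2 - 274/81*y + 362/81
  leading term y**2: no divisor's leading term divides it; move -88/81*y**2 to the remainder.
  leading term y: no divisor's leading term divides it; move -274/81*y to the remainder.
  leading term 1: no divisor's leading term divides it; move 362/81 to the remainder.
  remainder -88/81*y**2 - 274/81*y + 362/81 ≠ 0; add h_4 = -88/81*y**2 - 274/81*y + 362/81 to the basis.

S(f_1,f_3): lcm = x*y. S = -3/4*x - 4/9*y**2 - 19/18*y + 9/4.
  leading term x: subtract (1/12)·f_1 from -3/4*x - 4/9*y**2 - 19/18*y + 9/4 → -4/9*y**2 - 25/18*y + 11/6
  leading term y**2: subtract (9/22)·h_4 from -4/9*y**2 - 25/18*y + 11/6 → -1/198*y + 1/198
  leading term y: no divisor's leading term divides it; move -1/198*y to the remainder.
  leading term 1: no divisor's leading term divides it; move 1/198 to the remainder.
  remainder -1/198*y + 1/198 ≠ 0; add h_5 = -1/198*y + 1/198 to the basis.

The other S-polynomials (S(f_2,f_3), S(f_1,h_4), S(f_2,h_4), S(f_3,h_4), S(f_1,h_5), S(f_2,h_5), S(f_3,h_5), S(h_4,h_5)) all reduce to 0 modulo the current basis, so we have a Gröbner basis.
Inter-reduce: drop elements whose leading term is divisible by another's, tail-reduce, and make monic.
Reduced Gröbner basis: {x - 1, y - 1}.

Since the basis is lex-ordered, y - 1 is univariate in y. Its roots are {1}. Back-substituting each root into the other basis elements fixes the other coordinates.
  y = 1: the earlier basis element becomes x - 1 = 0, giving x = 1 — point (1, 1).
Substituting each solution back into the original system confirms all equations vanish.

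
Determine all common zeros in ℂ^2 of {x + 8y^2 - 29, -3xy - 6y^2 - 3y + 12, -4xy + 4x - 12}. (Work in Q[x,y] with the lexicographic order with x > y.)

{(-3, 2)}

Compute a lex Gröbner basis by Buchberger's algorithm.
f_1 = x + 8y^2 - 29, LT = x.
f_2 = -3xy - 6y^2 - 3y + 12, LT = xy.
f_3 = -4xy + 4x - 12, LT = xy.

S(f_1,f_2): lcm = xy. S = 8y^3 - 2y^2 - 30y + 4.
  leading term y^3: no divisor's leading term divides it; move 8y^3 to the remainder.
  leading term y^2: no divisor's leading term divides it; move -2y^2 to the remainder.
  leading term y: no divisor's leading term divides it; move -30y to the remainder.
  leading term 1: no divisor's leading term divides it; move 4 to the remainder.
  remainder 8y^3 - 2y^2 - 30y + 4 ≠ 0; add h_4 = 8y^3 - 2y^2 - 30y + 4 to the basis.

S(f_1,f_3): lcm = xy. S = x + 8y^3 - 29y - 3.
  leading term x: subtract (1)·f_1 from x + 8y^3 - 29y - 3 → 8y^3 - 8y^2 - 29y + 26
  leading term y^3: subtract (1)·h_4 from 8y^3 - 8y^2 - 29y + 26 → -6y^2 + y + 22
  leading term y^2: no divisor's leading term divides it; move -6y^2 to the remainder.
  leading term y: no divisor's leading term divides it; move y to the remainder.
  leading term 1: no divisor's leading term divides it; move 22 to the remainder.
  remainder -6y^2 + y + 22 ≠ 0; add h_5 = -6y^2 + y + 22 to the basis.

S(f_3,h_4): lcm = xy^3. S = -3/4xy^2 + 15/4xy - 1/2x + 3y^2.
  leading term xy^2: subtract (-3/4y^2)·f_1 from -3/4xy^2 + 15/4xy - 1/2x + 3y^2 → 15/4xy - 1/2x + 6y^4 - 75/4y^2
  leading term xy: subtract (15/4y)·f_1 from 15/4xy - 1/2x + 6y^4 - 75/4y^2 → -1/2x + 6y^4 - 30y^3 - 75/4y^2 + 435/4y
  leading term x: subtract (-1/2)·f_1 from -1/2x + 6y^4 - 30y^3 - 75/4y^2 + 435/4y → 6y^4 - 30y^3 - 59/4y^2 + 435/4y - 29/2
  leading term y^4: subtract (3/4y)·h_4 from 6y^4 - 30y^3 - 59/4y^2 + 435/4y - 29/2 → -57/2y^3 + 31/4y^2 + 423/4y - 29/2
  leading term y^3: subtract (-57/16)·h_4 from -57/2y^3 + 31/4y^2 + 423/4y - 29/2 → 5/8y^2 - 9/8y - 1/4
  leading term y^2: subtract (-5/48)·h_5 from 5/8y^2 - 9/8y - 1/4 → -49/48y + 49/24
  leading term y: no divisor's leading term divides it; move -49/48y to the remainder.
  leading term 1: no divisor's leading term divides it; move 49/24 to the remainder.
  remainder -49/48y + 49/24 ≠ 0; add h_6 = -49/48y + 49/24 to the basis.

The other S-polynomials (S(f_2,f_3), S(f_1,h_4), S(f_2,h_4), S(f_1,h_5), S(f_2,h_5), S(f_3,h_5), S(h_4,h_5), S(f_1,h_6), S(f_2,h_6), S(f_3,h_6), S(h_4,h_6), S(h_5,h_6)) all reduce to 0 modulo the current basis, so we have a Gröbner basis.
Inter-reduce: drop elements whose leading term is divisible by another's, tail-reduce, and make monic.
Reduced Gröbner basis: {x + 3, y - 2}.

Since the basis is lex-ordered, y - 2 is univariate in y. Its roots are {2}. Back-substituting each root into the other basis elements fixes the other coordinates.
  y = 2: the earlier basis element becomes x + 3 = 0, giving x = -3 — point (-3, 2).
Check: every point annihilates each of the original generators.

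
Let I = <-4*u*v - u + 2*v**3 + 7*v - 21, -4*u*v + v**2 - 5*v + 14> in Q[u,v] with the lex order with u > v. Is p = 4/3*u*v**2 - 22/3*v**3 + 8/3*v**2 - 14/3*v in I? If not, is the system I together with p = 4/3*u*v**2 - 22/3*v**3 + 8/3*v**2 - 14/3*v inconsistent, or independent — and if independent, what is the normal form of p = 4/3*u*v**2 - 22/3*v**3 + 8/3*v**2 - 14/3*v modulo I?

First compute the reduced Gröbner basis of I by Buchberger's algorithm.
f_1 = -4*u*v - u + 2*v**3 + 7*v - 21, LT = u*v.
f_2 = -4*u*v + v**2 - 5*v + 14, LT = u*v.

S(f_1,f_2): lcm = u*v. S = 1/4*u - 1/2*v**3 + 1/4*v**2 - 3*v + 35/4.
  leading term u: no divisor's leading term divides it; move 1/4*u to the remainder.
  leading term v**3: no divisor's leading term divides it; move -1/2*v**3 to the remainder.
  leading term v**2: no divisor's leading term divides it; move 1/4*v**2 to the remainder.
  leading term v: no divisor's leading term divides it; move -3*v to the remainder.
  leading term 1: no divisor's leading term divides it; move 35/4 to the remainder.
  remainder 1/4*u - 1/2*v**3 + 1/4*v**2 - 3*v + 35/4 ≠ 0; add h_3 = 1/4*u - 1/2*v**3 + 1/4*v**2 - 3*v + 35/4 to the basis.

S(f_1,h_3): lcm = u*v. S = 1/4*u + 2*v**4 - 3/2*v**3 + 12*v**2 - 147/4*v + 21/4.
  leading term u: subtract (1)·h_3 from 1/4*u + 2*v**4 - 3/2*v**3 + 12*v**2 - 147/4*v + 21/4 → 2*v**4 - v**3 + 47/4*v**2 - 135/4*v - 7/2
  leading term v**4: no divisor's leading term divides it; move 2*v**4 to the remainder.
  leading term v**3: no divisor's leading term divides it; move -v**3 to the remainder.
  leading term v**2: no divisor's leading term divides it; move 47/4*v**2 to the remainder.
  leading term v: no divisor's leading term divides it; move -135/4*v to the remainder.
  leading term 1: no divisor's leading term divides it; move -7/2 to the remainder.
  remainder 2*v**4 - v**3 + 47/4*v**2 - 135/4*v - 7/2 ≠ 0; add h_4 = 2*v**4 - v**3 + 47/4*v**2 - 135/4*v - 7/2 to the basis.

The other S-polynomials (S(f_2,h_3), S(f_1,h_4), S(f_2,h_4), S(h_3,h_4)) all reduce to 0 modulo the current basis, so we have a Gröbner basis.
Inter-reduce: drop elements whose leading term is divisible by another's, tail-reduce, and make monic.
Reduced Gröbner basis: {u - 2*v**3 + v**2 - 12*v + 35, v**4 - 1/2*v**3 + 47/8*v**2 - 135/8*v - 7/4}.
Label its elements g_1 = u - 2*v**3 + v**2 - 12*v + 35, g_2 = v**4 - 1/2*v**3 + 47/8*v**2 - 135/8*v - 7/4.

Reduce p = 4/3*u*v**2 - 22/3*v**3 + 8/3*v**2 - 14/3*v modulo G:
  leading term u*v**2: subtract (4/3*v**2)·g_1 from 4/3*u*v**2 - 22/3*v**3 + 8/3*v**2 - 14/3*v → 8/3*v**5 - 4/3*v**4 + 26/3*v**3 - 44*v**2 - 14/3*v
  leading term v**5: subtract (8/3*v)·g_2 from 8/3*v**5 - 4/3*v**4 + 26/3*v**3 - 44*v**2 - 14/3*v → -7*v**3 + v**2
  leading term v**3: no divisor's leading term divides it; move -7*v**3 to the remainder.
  leading term v**2: no divisor's leading term divides it; move v**2 to the remainder.
  normal form = -7*v**3 + v**2.
The normal form is nonzero, so p ∉ I. Since p minus its normal form lies in I, I + (p) = I + (r) where r = -7*v**3 + v**2; decide whether this ideal is the whole ring.
Run Buchberger on G together with r (pairs among the g_i already reduce to 0 since G is a Gröbner basis):
g_1 = u - 2*v**3 + v**2 - 12*v + 35, LT = u.
g_2 = v**4 - 1/2*v**3 + 47/8*v**2 - 135/8*v - 7/4, LT = v**4.
r = -7*v**3 + v**2, LT = v**3.

S(g_2,r): lcm = v**4. S = -5/14*v**3 + 47/8*v**2 - 135/8*v - 7/4.
  leading term v**3: subtract (5/98)·r from -5/14*v**3 + 47/8*v**2 - 135/8*v - 7/4 → 2283/392*v**2 - 135/8*v - 7/4
  leading term v**2: no divisor's leading term divides it; move 2283/392*v**2 to the remainder.
  leading term v: no divisor's leading term divides it; move -135/8*v to the remainder.
  leading term 1: no divisor's leading term divides it; move -7/4 to the remainder.
  remainder 2283/392*v**2 - 135/8*v - 7/4 ≠ 0; add m_4 = 2283/392*v**2 - 135/8*v - 7/4 to the basis.

S(g_2,m_4): lcm = v**4. S = 3649/1522*v**3 + 112789/18264*v**2 - 135/8*v - 7/4.
  leading term v**3: subtract (-3649/10654)·r from 3649/1522*v**3 + 112789/18264*v**2 - 135/8*v - 7/4 → 833311/127848*v**2 - 135/8*v - 7/4
  leading term v**2: subtract (5833177/5212089)·m_4 from 833311/127848*v**2 - 135/8*v - 7/4 → 1164540/579121*v + 1086904/5212089
  leading term v: no divisor's leading term divides it; move 1164540/579121*v to the remainder.
  leading term 1: no divisor's leading term divides it; move 1086904/5212089 to the remainder.
  remainder 1164540/579121*v + 1086904/5212089 ≠ 0; add m_5 = 1164540/579121*v + 1086904/5212089 to the basis.

S(r,m_4): lcm = v**3. S = 14674/5327*v**2 + 686/2283*v.
  leading term v**2: subtract (821744/1737363)·m_4 from 14674/5327*v**2 + 686/2283*v → 14388976/1737363*v + 1438052/1737363
  leading term v: subtract (3597244/873405)·m_5 from 14388976/1737363*v + 1438052/1737363 → -9604/308205
  leading term 1: no divisor's leading term divides it; move -9604/308205 to the remainder.
  remainder -9604/308205 ≠ 0; add m_6 = -9604/308205 to the basis.

The other S-polynomials (S(g_1,g_2), S(g_1,r), S(g_1,m_4), S(g_1,m_5), S(g_2,m_5), S(r,m_5), S(m_4,m_5), S(g_1,m_6), S(g_2,m_6), S(r,m_6), S(m_4,m_6), S(m_5,m_6)) all reduce to 0 modulo the current basis, so we have a Gröbner basis.
Inter-reduce: drop elements whose leading term is divisible by another's, tail-reduce, and make monic.
Reduced Gröbner basis: {1}.
The reduced Gröbner basis of I + (p) is {1}: the ideal is the whole ring, so the enlarged system has no common solution — adjoining p is inconsistent.

Adjoining 4/3*u*v**2 - 22/3*v**3 + 8/3*v**2 - 14/3*v makes the ideal the whole ring: the system is inconsistent.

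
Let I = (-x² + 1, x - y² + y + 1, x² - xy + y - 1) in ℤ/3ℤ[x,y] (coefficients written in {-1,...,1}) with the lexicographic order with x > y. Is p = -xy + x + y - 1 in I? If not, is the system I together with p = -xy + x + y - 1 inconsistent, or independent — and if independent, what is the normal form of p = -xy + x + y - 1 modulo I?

First compute the reduced Gröbner basis of I by Buchberger's algorithm.
f_1 = -x² + 1, LT = x².
f_2 = x - y² + y + 1, LT = x.
f_3 = x² - xy + y - 1, LT = x².

S(f_1,f_2): lcm = x². S = xy² - xy - x - 1.
  leading term xy²: subtract (y²)·f_2 from xy² - xy - x - 1 → -xy - x + y⁴ - y³ - y² - 1
  leading term xy: subtract (-y)·f_2 from -xy - x + y⁴ - y³ - y² - 1 → -x + y⁴ + y³ + y - 1
  leading term x: subtract (-1)·f_2 from -x + y⁴ + y³ + y - 1 → y⁴ + y³ - y² - y
  leading term y⁴: no divisor's leading term divides it; move y⁴ to the remainder.
  leading term y³: no divisor's leading term divides it; move y³ to the remainder.
  leading term y²: no divisor's leading term divides it; move -y² to the remainder.
  leading term y: no divisor's leading term divides it; move -y to the remainder.
  remainder y⁴ + y³ - y² - y ≠ 0; add h_4 = y⁴ + y³ - y² - y to the basis.

S(f_1,f_3): lcm = x². S = xy - y.
  leading term xy: subtract (y)·f_2 from xy - y → y³ - y² + y
  leading term y³: no divisor's leading term divides it; move y³ to the remainder.
  leading term y²: no divisor's leading term divides it; move -y² to the remainder.
  leading term y: no divisor's leading term divides it; move y to the remainder.
  remainder y³ - y² + y ≠ 0; add h_5 = y³ - y² + y to the basis.

The other S-polynomials (S(f_2,f_3), S(f_1,h_4), S(f_2,h_4), S(f_3,h_4), S(f_1,h_5), S(f_2,h_5), S(f_3,h_5), S(h_4,h_5)) all reduce to 0 modulo the current basis, so we have a Gröbner basis.
Inter-reduce: drop elements whose leading term is divisible by another's, tail-reduce, and make monic.
Reduced Gröbner basis: {x - y² + y + 1, y³ - y² + y}.
Label its elements g_1 = x - y² + y + 1, g_2 = y³ - y² + y.

Reduce p = -xy + x + y - 1 modulo G:
  leading term xy: subtract (-y)·g_1 from -xy + x + y - 1 → x - y³ + y² - y - 1
  leading term x: subtract (1)·g_1 from x - y³ + y² - y - 1 → -y³ - y² + y + 1
  leading term y³: subtract (-1)·g_2 from -y³ - y² + y + 1 → y² - y + 1
  leading term y²: no divisor's leading term divides it; move y² to the remainder.
  leading term y: no divisor's leading term divides it; move -y to the remainder.
  leading term 1: no divisor's leading term divides it; move 1 to the remainder.
  normal form = y² - y + 1.
The normal form is nonzero, so p ∉ I. Since p minus its normal form lies in I, I + (p) = I + (r) where r = y² - y + 1; decide whether this ideal is the whole ring.
Run Buchberger on G together with r (pairs among the g_i already reduce to 0 since G is a Gröbner basis):
g_1 = x - y² + y + 1, LT = x.
g_2 = y³ - y² + y, LT = y³.
r = y² - y + 1, LT = y².

The S-polynomials (S(g_1,g_2), S(g_1,r), S(g_2,r)) all reduce to 0 modulo the current basis, so we have a Gröbner basis.
Inter-reduce: drop elements whose leading term is divisible by another's, tail-reduce, and make monic.
Reduced Gröbner basis: {x - 1, y² - y + 1}.
The reduced Gröbner basis of I + (p) is {x - 1, y² - y + 1} ≠ {1}, a proper ideal, so the enlarged system stays consistent: p is independent of I, with normal form y² - y + 1.

-xy + x + y - 1 is independent of I; its normal form modulo I is y² - y + 1.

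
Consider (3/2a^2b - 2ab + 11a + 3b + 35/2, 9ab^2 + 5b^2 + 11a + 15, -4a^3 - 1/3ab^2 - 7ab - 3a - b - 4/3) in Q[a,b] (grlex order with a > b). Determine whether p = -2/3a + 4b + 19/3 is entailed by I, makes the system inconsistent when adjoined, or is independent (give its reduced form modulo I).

First compute the reduced Gröbner basis of I by Buchberger's algorithm.
f_1 = 3/2a^2b - 2ab + 11a + 3b + 35/2, LT = a^2b.
f_2 = 9ab^2 + 5b^2 + 11a + 15, LT = ab^2.
f_3 = -4a^3 - 1/3ab^2 - 7ab - 3a - b - 4/3, LT = a^3.

S(f_1,f_2): lcm = a^2b^2. S = -17/9ab^2 - 11/9a^2 + 22/3ab + 2b^2 - 5/3a + 35/3b.
  reduce S modulo (f_1, f_2, f_3):
  remainder -11/9a^2 + 22/3ab + 247/81b^2 + 52/81a + 35/3b + 85/27 ≠ 0; add h_4 = -11/9a^2 + 22/3ab + 247/81b^2 + 52/81a + 35/3b + 85/27 to the basis.

S(f_1,f_3): lcm = a^3b. S = -1/12ab^3 - 4/3a^2b - 7/4ab^2 + 22/3a^2 + 5/4ab - 1/4b^2 + 35/3a - 1/3b.
  reduce S modulo (f_1, f_2, f_3, h_4):
  remainder 5/108b^3 + 2353/54ab + 1027/54b^2 + 2963/108a + 2609/36b + 1345/36 ≠ 0; add h_5 = 5/108b^3 + 2353/54ab + 1027/54b^2 + 2963/108a + 2609/36b + 1345/36 to the basis.

S(f_2,f_3): lcm = a^3b^2. S = -1/12ab^4 + 5/9a^2b^2 - 7/4ab^3 + 11/9a^3 - 3/4ab^2 - 1/4b^3 + 5/3a^2 - 1/3b^2.
  reduce S modulo (f_1, f_2, f_3, h_4, h_5):
  remainder 9287441/540ab + 44376029/5940b^2 + 32359969/2970a + 169977257/5940b + 17631863/1188 ≠ 0; add h_6 = 9287441/540ab + 44376029/5940b^2 + 32359969/2970a + 169977257/5940b + 17631863/1188 to the basis.

S(f_1,h_4): lcm = a^2b. S = 6ab^2 + 247/99b^3 - 80/99ab + 105/11b^2 + 22/3a + 151/33b + 35/3.
  reduce S modulo (f_1, f_2, f_3, h_4, h_5, h_6):
  remainder 16641256373/10114023249b^2 + 97380902561/10114023249a + 8256709346/1123780361b + 51683343434/3371341083 ≠ 0; add h_7 = 16641256373/10114023249b^2 + 97380902561/10114023249a + 8256709346/1123780361b + 51683343434/3371341083 to the basis.

S(f_2,h_4): lcm = a^2b^2. S = 6ab^3 + 247/99b^4 + 107/99ab^2 + 105/11b^3 + 11/9a^2 + 85/33b^2 + 5/3a.
  reduce S modulo (f_1, f_2, f_3, h_4, h_5, h_6, h_7):
  remainder -57859102510604/249618845595a - 1033847393729816/2745807301545b - 111353168089764/183053820103 ≠ 0; add h_8 = -57859102510604/249618845595a - 1033847393729816/2745807301545b - 111353168089764/183053820103 to the basis.

S(f_1,h_5): lcm = a^2b^3. S = -4706/5a^3b - 2054/5a^2b^2 - 4/3ab^3 - 2963/5a^3 - 7827/5a^2b + 22/3ab^2 + 2b^3 - 807a^2 + 35/3b^2.
  reduce S modulo (f_1, f_2, f_3, h_4, h_5, h_6, h_7, h_8):
  remainder -1215174722817325198/72323878138255b - 1215174722817325198/72323878138255 ≠ 0; add h_9 = -1215174722817325198/72323878138255b - 1215174722817325198/72323878138255 to the basis.

The other S-polynomials (S(f_3,h_4), S(f_2,h_5), S(f_3,h_5), S(h_4,h_5), S(f_1,h_6), S(f_2,h_6), S(f_3,h_6), S(h_4,h_6), S(h_5,h_6), S(f_1,h_7), S(f_2,h_7), S(f_3,h_7), S(h_4,h_7), S(h_5,h_7), S(h_6,h_7), S(f_1,h_8), S(f_2,h_8), S(f_3,h_8), S(h_4,h_8), S(h_5,h_8), S(h_6,h_8), S(h_7,h_8), S(f_1,h_9), S(f_2,h_9), S(f_3,h_9), S(h_4,h_9), S(h_5,h_9), S(h_6,h_9), S(h_7,h_9), S(h_8,h_9)) all reduce to 0 modulo the current basis, so we have a Gröbner basis.
Inter-reduce: drop elements whose leading term is divisible by another's, tail-reduce, and make monic.
Reduced Gröbner basis: {a + 1, b + 1}.
Label its elements g_1 = a + 1, g_2 = b + 1.

Reduce p = -2/3a + 4b + 19/3 modulo G:
  leading term a: subtract (-2/3)·g_1 from -2/3a + 4b + 19/3 → 4b + 7
  leading term b: subtract (4)·g_2 from 4b + 7 → 3
  leading term 1: no divisor's leading term divides it; move 3 to the remainder.
  normal form = 3.
The normal form is nonzero, so p ∉ I. Since p minus its normal form lies in I, I + (p) = I + (r) where r = 3; decide whether this ideal is the whole ring.
Here r = 3 is a nonzero constant, hence a unit: 1 ∈ I + (p), the Gröbner basis of I + (p) is {1}, and the enlarged system has no common solution — adjoining p is inconsistent.

Adjoining -2/3a + 4b + 19/3 makes the ideal the whole ring: the system is inconsistent.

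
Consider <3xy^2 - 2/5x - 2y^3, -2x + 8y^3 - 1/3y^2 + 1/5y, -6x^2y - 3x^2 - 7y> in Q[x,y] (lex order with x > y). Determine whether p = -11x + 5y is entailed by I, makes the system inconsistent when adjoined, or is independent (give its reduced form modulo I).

-11x + 5y lies in I (it reduces to 0).

First compute the reduced Gröbner basis of I by Buchberger's algorithm.
f_1 = 3xy^2 - 2/5x - 2y^3, LT = xy^2.
f_2 = -2x + 8y^3 - 1/3y^2 + 1/5y, LT = x.
f_3 = -6x^2y - 3x^2 - 7y, LT = x^2y.

S(f_1,f_2): lcm = xy^2. S = -2/15x + 4y^5 - 1/6y^4 - 17/30y^3.
  reduce S modulo (f_1, f_2, f_3):
  remainder 4y^5 - 1/6y^4 - 11/10y^3 + 1/45y^2 - 1/75y ≠ 0; add h_4 = 4y^5 - 1/6y^4 - 11/10y^3 + 1/45y^2 - 1/75y to the basis.

S(f_1,f_3): lcm = x^2y^2. S = -1/2x^2y - 2/15x^2 - 2/3xy^3 - 7/6y^2.
  reduce S modulo (f_1, f_2, f_3, h_4):
  remainder -326/225y^4 - 1871/2700y^3 - 23671/20250y^2 - 113/13500y ≠ 0; add h_5 = -326/225y^4 - 1871/2700y^3 - 23671/20250y^2 - 113/13500y to the basis.

S(f_2,f_3): lcm = x^2y. S = -1/2x^2 - 4xy^4 + 1/6xy^3 - 1/10xy^2 - 7/6y.
  reduce S modulo (f_1, f_2, f_3, h_4, h_5):
  remainder -21017/146700y^3 + 5343289/2640600y^2 - 5142049/4401000y ≠ 0; add h_6 = -21017/146700y^3 + 5343289/2640600y^2 - 5142049/4401000y to the basis.

S(f_3,h_4): lcm = x^2y^5. S = 13/24x^2y^4 + 11/40x^2y^3 - 1/180x^2y^2 + 1/300x^2y + 7/6y^5.
  reduce S modulo (f_1, f_2, f_3, h_4, h_5, h_6):
  remainder 29227804378771/7060097894400y^2 - 29628711614353/11766829824000y ≠ 0; add h_7 = 29227804378771/7060097894400y^2 - 29628711614353/11766829824000y to the basis.

S(f_1,h_5): lcm = xy^4. S = -1871/3912xy^3 - 27583/29340xy^2 - 113/19560xy - 2/3y^5.
  reduce S modulo (f_1, f_2, f_3, h_4, h_5, h_6, h_7):
  remainder -6178451024209209/47641321137396730y ≠ 0; add h_8 = -6178451024209209/47641321137396730y to the basis.

The other S-polynomials (S(f_1,h_4), S(f_2,h_4), S(f_2,h_5), S(f_3,h_5), S(h_4,h_5), S(f_1,h_6), S(f_2,h_6), S(f_3,h_6), S(h_4,h_6), S(h_5,h_6), S(f_1,h_7), S(f_2,h_7), S(f_3,h_7), S(h_4,h_7), S(h_5,h_7), S(h_6,h_7), S(f_1,h_8), S(f_2,h_8), S(f_3,h_8), S(h_4,h_8), S(h_5,h_8), S(h_6,h_8), S(h_7,h_8)) all reduce to 0 modulo the current basis, so we have a Gröbner basis.
Inter-reduce: drop elements whose leading term is divisible by another's, tail-reduce, and make monic.
Reduced Gröbner basis: {x, y}.
Label its elements g_1 = x, g_2 = y.

Reduce p = -11x + 5y modulo G:
  leading term x: subtract (-11)·g_1 from -11x + 5y → 5y
  leading term y: subtract (5)·g_2 from 5y → 0
  normal form = 0.
Since the normal form is 0, p ∈ I.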